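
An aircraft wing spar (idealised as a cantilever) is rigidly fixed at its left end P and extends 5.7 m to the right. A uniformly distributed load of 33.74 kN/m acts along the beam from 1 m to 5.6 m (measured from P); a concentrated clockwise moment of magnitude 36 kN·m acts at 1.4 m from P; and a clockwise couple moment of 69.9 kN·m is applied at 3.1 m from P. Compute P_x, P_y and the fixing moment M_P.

P_x = 0, P_y = 155.2 kN, M_P = 618.1 kN·m

Resultant of the distributed load: 33.74 × 4.6 = 155.204 kN at 3.3 m from P.
ΣF_x = 0: P_x = 0.
ΣF_y = 0: P_y − 33.74·4.6 = 0 → P_y = 155.2 kN.
ΣM about P: M_P − (33.74·4.6)·3.3 − 36 − 69.9 = 0 → M_P = 618.1 kN·m.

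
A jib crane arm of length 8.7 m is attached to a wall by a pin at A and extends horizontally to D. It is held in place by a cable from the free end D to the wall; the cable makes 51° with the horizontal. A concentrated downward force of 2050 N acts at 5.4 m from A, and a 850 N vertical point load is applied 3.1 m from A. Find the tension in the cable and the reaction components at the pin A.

ΣM about A: T·sin51°·8.7 − 2050·5.4 − 850·3.1 = 0 → T = 13705/(8.7·0.777146) = 2027.02 ≈ 2027 N.
ΣF_x = 0: A_x − T·cos51° = 0 → A_x = 2027.02 × 0.62932 = 1276 N.
ΣF_y = 0: A_y + T·sin51° − 2050 − 850 = 0 → A_y = 2900 − 2027.02 × 0.777146 = 1325 N.

T = 2027 N, A_x = 1276 N, A_y = 1325 N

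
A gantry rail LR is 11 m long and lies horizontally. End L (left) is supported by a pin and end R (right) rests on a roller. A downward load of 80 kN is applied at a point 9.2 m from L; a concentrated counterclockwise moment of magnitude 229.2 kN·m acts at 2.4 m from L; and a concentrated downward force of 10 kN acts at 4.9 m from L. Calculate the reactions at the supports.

Moments about L: R_y·11 − 80·9.2 + 229.2 − 10·4.9 = 0 → R_y = 555.8/11 = 50.5273 ≈ 50.53 kN.
ΣF_y = 0: L_y + 50.5273 − 80 − 10 = 0 → L_y = 39.47 kN.
ΣF_x = 0: no horizontal applied forces, so L_x = 0.

L_x = 0, L_y = 39.47 kN, R_y = 50.53 kN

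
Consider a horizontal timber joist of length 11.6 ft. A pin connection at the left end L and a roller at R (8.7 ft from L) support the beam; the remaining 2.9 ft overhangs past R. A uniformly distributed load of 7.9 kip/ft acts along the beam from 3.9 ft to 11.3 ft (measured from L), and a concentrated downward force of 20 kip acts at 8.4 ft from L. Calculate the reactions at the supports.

Resultant of the distributed load: 7.9 × 7.4 = 58.46 kip at 7.6 ft from L.
Moments about L: R_y·8.7 − (7.9·7.4)·7.6 − 20·8.4 = 0 → R_y = 612.296/8.7 = 70.3789 ≈ 70.38 kip.
ΣF_y = 0: L_y + 70.3789 − 7.9·7.4 − 20 = 0 → L_y = 8.081 kip.
ΣF_x = 0: no horizontal applied forces, so L_x = 0.

L_x = 0, L_y = 8.081 kip, R_y = 70.38 kip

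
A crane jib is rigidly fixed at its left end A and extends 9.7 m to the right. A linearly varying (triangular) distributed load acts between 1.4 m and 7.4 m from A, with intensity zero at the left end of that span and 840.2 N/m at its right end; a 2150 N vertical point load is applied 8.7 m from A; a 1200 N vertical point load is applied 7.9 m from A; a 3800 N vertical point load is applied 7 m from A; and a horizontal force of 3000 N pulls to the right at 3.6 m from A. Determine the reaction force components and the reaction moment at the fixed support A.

Resultant of the triangular load: ½ × 840.2 × 6 = 2520.6 N, acting at 5.4 m from A (one-third of the span from the peak).
ΣF_x = 0: A_x + 3000 = 0 → A_x = -3000 N.
ΣF_y = 0: A_y − ½·840.2·6 − 2150 − 1200 − 3800 = 0 → A_y = 9671 N.
ΣM about A: M_A − (½·840.2·6)·5.4 − 2150·8.7 − 1200·7.9 − 3800·7 = 0 → M_A = 68400 N·m.

A_x = -3000 N, A_y = 9671 N, M_A = 68400 N·m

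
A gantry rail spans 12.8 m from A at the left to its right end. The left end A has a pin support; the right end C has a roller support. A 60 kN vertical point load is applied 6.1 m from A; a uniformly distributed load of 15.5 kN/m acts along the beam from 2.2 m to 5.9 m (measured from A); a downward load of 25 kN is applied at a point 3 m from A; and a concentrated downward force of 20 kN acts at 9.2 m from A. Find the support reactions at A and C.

A_x = 0, A_y = 95.38 kN, C_y = 66.97 kN

Resultant of the distributed load: 15.5 × 3.7 = 57.35 kN at 4.05 m from A.
Moments about A: C_y·12.8 − 60·6.1 − (15.5·3.7)·4.05 − 25·3 − 20·9.2 = 0 → C_y = 857.2675/12.8 = 66.974 ≈ 66.97 kN.
ΣF_y = 0: A_y + 66.974 − 60 − 15.5·3.7 − 25 − 20 = 0 → A_y = 95.38 kN.
ΣF_x = 0: no horizontal applied forces, so A_x = 0.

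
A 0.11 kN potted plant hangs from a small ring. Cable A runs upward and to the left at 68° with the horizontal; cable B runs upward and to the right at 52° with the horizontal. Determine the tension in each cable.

T_A = 0.07820 kN, T_B = 0.04758 kN

ΣF_x = 0: −T_A·cos68° + T_B·cos52° = 0 → T_B = 0.608462·T_A.
ΣF_y = 0: T_A·sin68° + T_B·sin52° = 0.11.
Substitute: T_A·(0.927184 + 0.608462·0.788011) = 0.11 → T_A = 0.0781995 ≈ 0.07820 kN.
Then T_B = 0.608462 × 0.0781995 = 0.04758 kN.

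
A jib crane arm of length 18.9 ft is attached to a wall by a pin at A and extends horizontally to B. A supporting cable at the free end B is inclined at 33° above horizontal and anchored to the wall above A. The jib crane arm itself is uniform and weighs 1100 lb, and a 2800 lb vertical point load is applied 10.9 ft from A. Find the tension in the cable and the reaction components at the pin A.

ΣM about A: T·sin33°·18.9 − 1100·9.45 − 2800·10.9 = 0 → T = 40915/(18.9·0.544639) = 3974.77 ≈ 3975 lb.
ΣF_x = 0: A_x − T·cos33° = 0 → A_x = 3974.77 × 0.838671 = 3334 lb.
ΣF_y = 0: A_y + T·sin33° − 1100 − 2800 = 0 → A_y = 3900 − 3974.77 × 0.544639 = 1735 lb.

T = 3975 lb, A_x = 3334 lb, A_y = 1735 lb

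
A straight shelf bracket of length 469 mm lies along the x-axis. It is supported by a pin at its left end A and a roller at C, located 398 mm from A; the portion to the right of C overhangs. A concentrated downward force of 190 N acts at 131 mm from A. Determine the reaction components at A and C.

A_x = 0, A_y = 127.5 N, C_y = 62.54 N

ΣM about A: C_y·398 − 190·131 = 0 → C_y = 24890/398 = 62.5377 ≈ 62.54 N.
ΣF_y = 0: A_y + 62.5377 − 190 = 0 → A_y = 127.5 N.
ΣF_x = 0: no horizontal applied forces, so A_x = 0.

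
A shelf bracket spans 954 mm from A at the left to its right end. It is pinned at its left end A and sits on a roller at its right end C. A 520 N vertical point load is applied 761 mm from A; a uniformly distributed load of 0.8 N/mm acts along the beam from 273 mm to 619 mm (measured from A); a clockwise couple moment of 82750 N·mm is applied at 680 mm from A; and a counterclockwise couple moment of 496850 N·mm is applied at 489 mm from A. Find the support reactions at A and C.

Resultant of the distributed load: 0.8 × 346 = 276.8 N at 446 mm from A.
Moments about A: C_y·954 − 520·761 − (0.8·346)·446 − 82750 + 496850 = 0 → C_y = 105072.8/954 = 110.139 ≈ 110.1 N.
ΣF_y = 0: A_y + 110.139 − 520 − 0.8·346 = 0 → A_y = 686.7 N.
ΣF_x = 0: no horizontal applied forces, so A_x = 0.

A_x = 0, A_y = 686.7 N, C_y = 110.1 N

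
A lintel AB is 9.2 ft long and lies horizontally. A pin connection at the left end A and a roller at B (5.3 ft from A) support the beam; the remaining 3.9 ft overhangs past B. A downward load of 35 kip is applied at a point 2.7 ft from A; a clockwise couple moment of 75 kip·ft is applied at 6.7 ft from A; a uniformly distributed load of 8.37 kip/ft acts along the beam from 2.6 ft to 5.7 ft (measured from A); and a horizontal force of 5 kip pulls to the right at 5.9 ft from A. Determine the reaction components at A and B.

Resultant of the distributed load: 8.37 × 3.1 = 25.947 kip at 4.15 ft from A.
Moments about A: B_y·5.3 − 35·2.7 − 75 − (8.37·3.1)·4.15 = 0 → B_y = 277.18005/5.3 = 52.2981 ≈ 52.30 kip.
ΣF_y = 0: A_y + 52.2981 − 35 − 8.37·3.1 = 0 → A_y = 8.649 kip.
ΣF_x = 0: A_x + 5 = 0 → A_x = -5.000 kip.

A_x = -5.000 kip, A_y = 8.649 kip, B_y = 52.30 kip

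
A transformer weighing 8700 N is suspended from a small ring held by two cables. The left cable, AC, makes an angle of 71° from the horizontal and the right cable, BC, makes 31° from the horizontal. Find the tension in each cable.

ΣF_x = 0: −T_AC·cos71° + T_BC·cos31° = 0 → T_BC = 0.379819·T_AC.
ΣF_y = 0: T_AC·sin71° + T_BC·sin31° = 8700.
Substitute: T_AC·(0.945519 + 0.379819·0.515038) = 8700 → T_AC = 7623.95 ≈ 7624 N.
Then T_BC = 0.379819 × 7623.95 = 2896 N.

T_AC = 7624 N, T_BC = 2896 N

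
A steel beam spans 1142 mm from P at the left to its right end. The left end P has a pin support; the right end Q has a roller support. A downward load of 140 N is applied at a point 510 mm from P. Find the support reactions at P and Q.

P_x = 0, P_y = 77.48 N, Q_y = 62.52 N

Taking moments about P: Q_y·1142 − 140·510 = 0 → Q_y = 71400/1142 = 62.5219 ≈ 62.52 N.
ΣF_y = 0: P_y + 62.5219 − 140 = 0 → P_y = 77.48 N.
ΣF_x = 0: no horizontal applied forces, so P_x = 0.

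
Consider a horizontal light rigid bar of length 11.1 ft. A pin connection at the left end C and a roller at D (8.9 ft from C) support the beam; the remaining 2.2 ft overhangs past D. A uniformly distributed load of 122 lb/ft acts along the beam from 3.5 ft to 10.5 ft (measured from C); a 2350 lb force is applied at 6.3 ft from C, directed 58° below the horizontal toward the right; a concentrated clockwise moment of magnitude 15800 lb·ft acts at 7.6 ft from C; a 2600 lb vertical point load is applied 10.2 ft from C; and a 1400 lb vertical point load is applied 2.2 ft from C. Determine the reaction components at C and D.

C_x = -1245 lb, C_y = -336.6 lb, D_y = 7184 lb

Resultant of the distributed load: 122 × 7 = 854 lb at 7 ft from C.
Taking moments about C: D_y·8.9 − (122·7)·7 − 2350·sin58°·6.3 − 15800 − 2600·10.2 − 1400·2.2 = 0 → D_y = 63933.4/8.9 = 7183.53 ≈ 7184 lb.
ΣF_y = 0: C_y + 7183.53 − 122·7 − 2350·sin58° − 2600 − 1400 = 0 → C_y = -336.6 lb.
ΣF_x = 0: C_x + 2350·cos58° = 0 → C_x = -1245 lb.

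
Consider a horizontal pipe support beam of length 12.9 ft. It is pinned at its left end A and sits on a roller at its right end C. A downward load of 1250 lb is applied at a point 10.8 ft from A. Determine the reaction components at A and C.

A_x = 0, A_y = 203.5 lb, C_y = 1047 lb

Moments about A: C_y·12.9 − 1250·10.8 = 0 → C_y = 13500/12.9 = 1046.51 ≈ 1047 lb.
ΣF_y = 0: A_y + 1046.51 − 1250 = 0 → A_y = 203.5 lb.
ΣF_x = 0: no horizontal applied forces, so A_x = 0.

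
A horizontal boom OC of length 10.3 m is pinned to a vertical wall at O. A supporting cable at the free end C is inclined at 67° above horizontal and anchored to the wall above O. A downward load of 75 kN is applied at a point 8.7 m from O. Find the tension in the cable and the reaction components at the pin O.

T = 68.82 kN, O_x = 26.89 kN, O_y = 11.65 kN

ΣM about O: T·sin67°·10.3 − 75·8.7 = 0 → T = 652.5/(10.3·0.920505) = 68.8204 ≈ 68.82 kN.
ΣF_x = 0: O_x − T·cos67° = 0 → O_x = 68.8204 × 0.390731 = 26.89 kN.
ΣF_y = 0: O_y + T·sin67° − 75 = 0 → O_y = 75 − 68.8204 × 0.920505 = 11.65 kN.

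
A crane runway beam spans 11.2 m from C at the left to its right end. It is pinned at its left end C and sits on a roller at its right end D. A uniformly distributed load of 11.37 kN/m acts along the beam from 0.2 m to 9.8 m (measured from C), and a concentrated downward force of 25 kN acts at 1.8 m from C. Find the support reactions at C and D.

C_x = 0, C_y = 81.41 kN, D_y = 52.75 kN

Resultant of the distributed load: 11.37 × 9.6 = 109.152 kN at 5 m from C.
Taking moments about C: D_y·11.2 − (11.37·9.6)·5 − 25·1.8 = 0 → D_y = 590.76/11.2 = 52.7464 ≈ 52.75 kN.
ΣF_y = 0: C_y + 52.7464 − 11.37·9.6 − 25 = 0 → C_y = 81.41 kN.
ΣF_x = 0: no horizontal applied forces, so C_x = 0.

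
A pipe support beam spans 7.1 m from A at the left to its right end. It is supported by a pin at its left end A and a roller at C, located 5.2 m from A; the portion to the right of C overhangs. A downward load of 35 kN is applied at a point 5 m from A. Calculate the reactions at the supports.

A_x = 0, A_y = 1.346 kN, C_y = 33.65 kN

Taking moments about A: C_y·5.2 − 35·5 = 0 → C_y = 175/5.2 = 33.6538 ≈ 33.65 kN.
ΣF_y = 0: A_y + 33.6538 − 35 = 0 → A_y = 1.346 kN.
ΣF_x = 0: no horizontal applied forces, so A_x = 0.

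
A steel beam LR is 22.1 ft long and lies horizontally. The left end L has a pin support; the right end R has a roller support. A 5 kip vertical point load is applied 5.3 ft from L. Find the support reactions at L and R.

Moments about L: R_y·22.1 − 5·5.3 = 0 → R_y = 26.5/22.1 = 1.1991 ≈ 1.199 kip.
ΣF_y = 0: L_y + 1.1991 − 5 = 0 → L_y = 3.801 kip.
ΣF_x = 0: no horizontal applied forces, so L_x = 0.

L_x = 0, L_y = 3.801 kip, R_y = 1.199 kip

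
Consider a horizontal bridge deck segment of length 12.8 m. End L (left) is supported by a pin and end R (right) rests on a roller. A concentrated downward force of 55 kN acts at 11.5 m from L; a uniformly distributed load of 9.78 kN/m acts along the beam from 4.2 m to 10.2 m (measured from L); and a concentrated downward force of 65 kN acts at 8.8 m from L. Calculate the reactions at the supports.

Resultant of the distributed load: 9.78 × 6 = 58.68 kN at 7.2 m from L.
Taking moments about L: R_y·12.8 − 55·11.5 − (9.78·6)·7.2 − 65·8.8 = 0 → R_y = 1626.996/12.8 = 127.109 ≈ 127.1 kN.
ΣF_y = 0: L_y + 127.109 − 55 − 9.78·6 − 65 = 0 → L_y = 51.57 kN.
ΣF_x = 0: no horizontal applied forces, so L_x = 0.

L_x = 0, L_y = 51.57 kN, R_y = 127.1 kN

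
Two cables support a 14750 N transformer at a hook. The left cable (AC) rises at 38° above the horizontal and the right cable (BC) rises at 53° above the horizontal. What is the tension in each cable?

ΣF_x = 0: −T_AC·cos38° + T_BC·cos53° = 0 → T_BC = 1.30939·T_AC.
ΣF_y = 0: T_AC·sin38° + T_BC·sin53° = 14750.
Substitute: T_AC·(0.615661 + 1.30939·0.798636) = 14750 → T_AC = 8878.12 ≈ 8878 N.
Then T_BC = 1.30939 × 8878.12 = 11620 N.

T_AC = 8878 N, T_BC = 11620 N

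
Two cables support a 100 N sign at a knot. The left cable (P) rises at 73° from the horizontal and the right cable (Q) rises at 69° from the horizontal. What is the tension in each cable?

ΣF_x = 0: −T_P·cos73° + T_Q·cos69° = 0 → T_Q = 0.815842·T_P.
ΣF_y = 0: T_P·sin73° + T_Q·sin69° = 100.
Substitute: T_P·(0.956305 + 0.815842·0.93358) = 100 → T_P = 58.2086 ≈ 58.21 N.
Then T_Q = 0.815842 × 58.2086 = 47.49 N.

T_P = 58.21 N, T_Q = 47.49 N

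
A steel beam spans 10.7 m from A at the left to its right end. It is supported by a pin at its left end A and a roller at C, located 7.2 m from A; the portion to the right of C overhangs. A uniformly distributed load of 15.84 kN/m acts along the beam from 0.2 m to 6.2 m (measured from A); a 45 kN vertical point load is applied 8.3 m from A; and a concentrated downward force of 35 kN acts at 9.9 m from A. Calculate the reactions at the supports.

Resultant of the distributed load: 15.84 × 6 = 95.04 kN at 3.2 m from A.
Moments about A: C_y·7.2 − (15.84·6)·3.2 − 45·8.3 − 35·9.9 = 0 → C_y = 1024.128/7.2 = 142.24 ≈ 142.2 kN.
ΣF_y = 0: A_y + 142.24 − 15.84·6 − 45 − 35 = 0 → A_y = 32.80 kN.
ΣF_x = 0: no horizontal applied forces, so A_x = 0.

A_x = 0, A_y = 32.80 kN, C_y = 142.2 kN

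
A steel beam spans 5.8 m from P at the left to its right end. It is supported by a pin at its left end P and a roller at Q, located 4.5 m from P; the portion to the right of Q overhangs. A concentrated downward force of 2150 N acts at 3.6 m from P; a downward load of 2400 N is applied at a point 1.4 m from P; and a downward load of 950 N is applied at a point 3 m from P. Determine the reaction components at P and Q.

Moments about P: Q_y·4.5 − 2150·3.6 − 2400·1.4 − 950·3 = 0 → Q_y = 13950/4.5 = 3100 N.
ΣF_y = 0: P_y + 3100 − 2150 − 2400 − 950 = 0 → P_y = 2400 N.
ΣF_x = 0: no horizontal applied forces, so P_x = 0.

P_x = 0, P_y = 2400 N, Q_y = 3100 N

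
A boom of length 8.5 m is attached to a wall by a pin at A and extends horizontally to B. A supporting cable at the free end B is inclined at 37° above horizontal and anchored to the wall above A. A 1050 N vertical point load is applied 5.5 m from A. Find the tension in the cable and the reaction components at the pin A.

ΣM about A: T·sin37°·8.5 − 1050·5.5 = 0 → T = 5775/(8.5·0.601815) = 1128.94 ≈ 1129 N.
ΣF_x = 0: A_x − T·cos37° = 0 → A_x = 1128.94 × 0.798636 = 901.6 N.
ΣF_y = 0: A_y + T·sin37° − 1050 = 0 → A_y = 1050 − 1128.94 × 0.601815 = 370.6 N.

T = 1129 N, A_x = 901.6 N, A_y = 370.6 N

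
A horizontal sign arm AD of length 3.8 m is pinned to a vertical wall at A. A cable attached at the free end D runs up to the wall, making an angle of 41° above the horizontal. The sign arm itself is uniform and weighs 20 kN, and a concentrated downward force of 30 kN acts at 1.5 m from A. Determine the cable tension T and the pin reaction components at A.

ΣM about A: T·sin41°·3.8 − 20·1.9 − 30·1.5 = 0 → T = 83/(3.8·0.656059) = 33.2929 ≈ 33.29 kN.
ΣF_x = 0: A_x − T·cos41° = 0 → A_x = 33.2929 × 0.75471 = 25.13 kN.
ΣF_y = 0: A_y + T·sin41° − 20 − 30 = 0 → A_y = 50 − 33.2929 × 0.656059 = 28.16 kN.

T = 33.29 kN, A_x = 25.13 kN, A_y = 28.16 kN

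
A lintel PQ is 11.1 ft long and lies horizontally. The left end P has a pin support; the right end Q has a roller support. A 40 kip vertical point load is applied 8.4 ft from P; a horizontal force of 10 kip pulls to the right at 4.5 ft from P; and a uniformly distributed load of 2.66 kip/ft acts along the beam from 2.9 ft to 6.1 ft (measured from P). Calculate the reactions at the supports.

Resultant of the distributed load: 2.66 × 3.2 = 8.512 kip at 4.5 ft from P.
Moments about P: Q_y·11.1 − 40·8.4 − (2.66·3.2)·4.5 = 0 → Q_y = 374.304/11.1 = 33.7211 ≈ 33.72 kip.
ΣF_y = 0: P_y + 33.7211 − 40 − 2.66·3.2 = 0 → P_y = 14.79 kip.
ΣF_x = 0: P_x + 10 = 0 → P_x = -10.00 kip.

P_x = -10.00 kip, P_y = 14.79 kip, Q_y = 33.72 kip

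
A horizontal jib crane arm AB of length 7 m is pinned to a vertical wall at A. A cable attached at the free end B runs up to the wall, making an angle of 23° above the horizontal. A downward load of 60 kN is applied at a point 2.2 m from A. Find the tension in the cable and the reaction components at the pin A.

T = 48.26 kN, A_x = 44.42 kN, A_y = 41.14 kN

ΣM about A: T·sin23°·7 − 60·2.2 = 0 → T = 132/(7·0.390731) = 48.2612 ≈ 48.26 kN.
ΣF_x = 0: A_x − T·cos23° = 0 → A_x = 48.2612 × 0.920505 = 44.42 kN.
ΣF_y = 0: A_y + T·sin23° − 60 = 0 → A_y = 60 − 48.2612 × 0.390731 = 41.14 kN.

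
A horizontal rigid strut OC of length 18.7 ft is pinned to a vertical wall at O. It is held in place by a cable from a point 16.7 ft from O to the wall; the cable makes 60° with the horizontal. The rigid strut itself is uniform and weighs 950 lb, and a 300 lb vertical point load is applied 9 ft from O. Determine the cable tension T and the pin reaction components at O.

ΣM about O: T·sin60°·16.7 − 950·9.35 − 300·9 = 0 → T = 11582.5/(16.7·0.866025) = 800.858 ≈ 800.9 lb.
ΣF_x = 0: O_x − T·cos60° = 0 → O_x = 800.858 × 0.5 = 400.4 lb.
ΣF_y = 0: O_y + T·sin60° − 950 − 300 = 0 → O_y = 1250 − 800.858 × 0.866025 = 556.4 lb.

T = 800.9 lb, O_x = 400.4 lb, O_y = 556.4 lb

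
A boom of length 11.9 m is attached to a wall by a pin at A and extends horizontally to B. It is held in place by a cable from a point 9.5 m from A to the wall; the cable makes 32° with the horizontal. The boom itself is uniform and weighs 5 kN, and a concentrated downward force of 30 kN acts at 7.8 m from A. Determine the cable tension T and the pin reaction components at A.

ΣM about A: T·sin32°·9.5 − 5·5.95 − 30·7.8 = 0 → T = 263.75/(9.5·0.529919) = 52.3913 ≈ 52.39 kN.
ΣF_x = 0: A_x − T·cos32° = 0 → A_x = 52.3913 × 0.848048 = 44.43 kN.
ΣF_y = 0: A_y + T·sin32° − 5 − 30 = 0 → A_y = 35 − 52.3913 × 0.529919 = 7.237 kN.

T = 52.39 kN, A_x = 44.43 kN, A_y = 7.237 kN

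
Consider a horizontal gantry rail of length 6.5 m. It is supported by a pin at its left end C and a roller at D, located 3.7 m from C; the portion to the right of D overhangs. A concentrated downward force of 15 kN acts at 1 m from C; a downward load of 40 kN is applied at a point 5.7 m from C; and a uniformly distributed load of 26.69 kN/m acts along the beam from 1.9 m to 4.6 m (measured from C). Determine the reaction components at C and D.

Resultant of the distributed load: 26.69 × 2.7 = 72.063 kN at 3.25 m from C.
ΣM about C: D_y·3.7 − 15·1 − 40·5.7 − (26.69·2.7)·3.25 = 0 → D_y = 477.20475/3.7 = 128.974 ≈ 129.0 kN.
ΣF_y = 0: C_y + 128.974 − 15 − 40 − 26.69·2.7 = 0 → C_y = -1.911 kN.
ΣF_x = 0: no horizontal applied forces, so C_x = 0.

C_x = 0, C_y = -1.911 kN, D_y = 129.0 kN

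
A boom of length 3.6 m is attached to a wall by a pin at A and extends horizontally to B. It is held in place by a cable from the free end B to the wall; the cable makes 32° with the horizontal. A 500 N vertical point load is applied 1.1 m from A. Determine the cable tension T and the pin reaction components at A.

ΣM about A: T·sin32°·3.6 − 500·1.1 = 0 → T = 550/(3.6·0.529919) = 288.304 ≈ 288.3 N.
ΣF_x = 0: A_x − T·cos32° = 0 → A_x = 288.304 × 0.848048 = 244.5 N.
ΣF_y = 0: A_y + T·sin32° − 500 = 0 → A_y = 500 − 288.304 × 0.529919 = 347.2 N.

T = 288.3 N, A_x = 244.5 N, A_y = 347.2 N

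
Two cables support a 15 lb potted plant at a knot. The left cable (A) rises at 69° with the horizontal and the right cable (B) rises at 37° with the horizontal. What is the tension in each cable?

T_A = 12.46 lb, T_B = 5.592 lb

ΣF_x = 0: −T_A·cos69° + T_B·cos37° = 0 → T_B = 0.448725·T_A.
ΣF_y = 0: T_A·sin69° + T_B·sin37° = 15.
Substitute: T_A·(0.93358 + 0.448725·0.601815) = 15 → T_A = 12.4623 ≈ 12.46 lb.
Then T_B = 0.448725 × 12.4623 = 5.592 lb.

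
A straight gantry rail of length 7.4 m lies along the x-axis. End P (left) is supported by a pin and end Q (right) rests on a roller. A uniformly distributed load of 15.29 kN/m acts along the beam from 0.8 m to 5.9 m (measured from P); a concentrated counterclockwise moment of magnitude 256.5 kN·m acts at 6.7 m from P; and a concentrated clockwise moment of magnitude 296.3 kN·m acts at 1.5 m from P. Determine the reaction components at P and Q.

Resultant of the distributed load: 15.29 × 5.1 = 77.979 kN at 3.35 m from P.
Moments about P: Q_y·7.4 − (15.29·5.1)·3.35 + 256.5 − 296.3 = 0 → Q_y = 301.02965/7.4 = 40.6797 ≈ 40.68 kN.
ΣF_y = 0: P_y + 40.6797 − 15.29·5.1 = 0 → P_y = 37.30 kN.
ΣF_x = 0: no horizontal applied forces, so P_x = 0.

P_x = 0, P_y = 37.30 kN, Q_y = 40.68 kN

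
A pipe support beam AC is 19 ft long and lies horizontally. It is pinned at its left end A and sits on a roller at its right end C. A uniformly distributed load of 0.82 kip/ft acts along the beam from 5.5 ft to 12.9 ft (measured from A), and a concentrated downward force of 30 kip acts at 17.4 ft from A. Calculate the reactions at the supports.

A_x = 0, A_y = 5.656 kip, C_y = 30.41 kip

Resultant of the distributed load: 0.82 × 7.4 = 6.068 kip at 9.2 ft from A.
Moments about A: C_y·19 − (0.82·7.4)·9.2 − 30·17.4 = 0 → C_y = 577.8256/19 = 30.4119 ≈ 30.41 kip.
ΣF_y = 0: A_y + 30.4119 − 0.82·7.4 − 30 = 0 → A_y = 5.656 kip.
ΣF_x = 0: no horizontal applied forces, so A_x = 0.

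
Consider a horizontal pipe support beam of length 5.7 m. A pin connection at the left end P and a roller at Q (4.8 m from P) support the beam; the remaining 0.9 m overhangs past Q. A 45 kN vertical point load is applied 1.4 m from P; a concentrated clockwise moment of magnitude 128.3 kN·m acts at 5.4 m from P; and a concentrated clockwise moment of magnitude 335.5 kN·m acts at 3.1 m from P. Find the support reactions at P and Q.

P_x = 0, P_y = -64.75 kN, Q_y = 109.8 kN

ΣM about P: Q_y·4.8 − 45·1.4 − 128.3 − 335.5 = 0 → Q_y = 526.8/4.8 = 109.75 ≈ 109.8 kN.
ΣF_y = 0: P_y + 109.75 − 45 = 0 → P_y = -64.75 kN.
ΣF_x = 0: no horizontal applied forces, so P_x = 0.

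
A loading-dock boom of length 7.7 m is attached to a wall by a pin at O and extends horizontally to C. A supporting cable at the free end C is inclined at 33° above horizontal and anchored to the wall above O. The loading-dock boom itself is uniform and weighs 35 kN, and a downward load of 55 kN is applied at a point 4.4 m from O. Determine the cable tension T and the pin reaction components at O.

T = 89.84 kN, O_x = 75.34 kN, O_y = 41.07 kN

ΣM about O: T·sin33°·7.7 − 35·3.85 − 55·4.4 = 0 → T = 376.75/(7.7·0.544639) = 89.8367 ≈ 89.84 kN.
ΣF_x = 0: O_x − T·cos33° = 0 → O_x = 89.8367 × 0.838671 = 75.34 kN.
ΣF_y = 0: O_y + T·sin33° − 35 − 55 = 0 → O_y = 90 − 89.8367 × 0.544639 = 41.07 kN.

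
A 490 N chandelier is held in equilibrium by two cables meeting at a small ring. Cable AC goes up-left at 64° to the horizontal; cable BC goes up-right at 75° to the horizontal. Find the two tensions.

ΣF_x = 0: −T_AC·cos64° + T_BC·cos75° = 0 → T_BC = 1.69374·T_AC.
ΣF_y = 0: T_AC·sin64° + T_BC·sin75° = 490.
Substitute: T_AC·(0.898794 + 1.69374·0.965926) = 490 → T_AC = 193.307 ≈ 193.3 N.
Then T_BC = 1.69374 × 193.307 = 327.4 N.

T_AC = 193.3 N, T_BC = 327.4 N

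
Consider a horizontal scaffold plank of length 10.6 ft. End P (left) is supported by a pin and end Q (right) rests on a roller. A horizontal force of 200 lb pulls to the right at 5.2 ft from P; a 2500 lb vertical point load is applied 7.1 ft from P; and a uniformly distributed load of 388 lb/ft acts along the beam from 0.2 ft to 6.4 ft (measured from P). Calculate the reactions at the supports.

P_x = -200.0 lb, P_y = 2482 lb, Q_y = 2423 lb

Resultant of the distributed load: 388 × 6.2 = 2405.6 lb at 3.3 ft from P.
Taking moments about P: Q_y·10.6 − 2500·7.1 − (388·6.2)·3.3 = 0 → Q_y = 25688.48/10.6 = 2423.44 ≈ 2423 lb.
ΣF_y = 0: P_y + 2423.44 − 2500 − 388·6.2 = 0 → P_y = 2482 lb.
ΣF_x = 0: P_x + 200 = 0 → P_x = -200.0 lb.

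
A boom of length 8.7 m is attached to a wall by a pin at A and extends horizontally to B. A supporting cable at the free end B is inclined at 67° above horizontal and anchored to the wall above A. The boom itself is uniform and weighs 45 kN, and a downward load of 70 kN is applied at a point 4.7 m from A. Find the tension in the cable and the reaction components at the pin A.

T = 65.53 kN, A_x = 25.60 kN, A_y = 54.68 kN

ΣM about A: T·sin67°·8.7 − 45·4.35 − 70·4.7 = 0 → T = 524.75/(8.7·0.920505) = 65.525 ≈ 65.53 kN.
ΣF_x = 0: A_x − T·cos67° = 0 → A_x = 65.525 × 0.390731 = 25.60 kN.
ΣF_y = 0: A_y + T·sin67° − 45 − 70 = 0 → A_y = 115 − 65.525 × 0.920505 = 54.68 kN.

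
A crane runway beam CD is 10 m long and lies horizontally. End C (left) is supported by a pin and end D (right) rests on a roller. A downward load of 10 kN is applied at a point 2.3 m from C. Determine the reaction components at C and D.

ΣM about C: D_y·10 − 10·2.3 = 0 → D_y = 23/10 = 2.300 kN.
ΣF_y = 0: C_y + 2.3 − 10 = 0 → C_y = 7.700 kN.
ΣF_x = 0: no horizontal applied forces, so C_x = 0.

C_x = 0, C_y = 7.700 kN, D_y = 2.300 kN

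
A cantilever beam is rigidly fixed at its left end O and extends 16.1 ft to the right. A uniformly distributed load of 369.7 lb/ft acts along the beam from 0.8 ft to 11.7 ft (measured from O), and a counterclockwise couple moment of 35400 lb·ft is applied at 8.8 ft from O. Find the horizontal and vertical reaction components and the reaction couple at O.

O_x = 0, O_y = 4030 lb, M_O = -10210 lb·ft

Resultant of the distributed load: 369.7 × 10.9 = 4029.73 lb at 6.25 ft from O.
ΣF_x = 0: O_x = 0.
ΣF_y = 0: O_y − 369.7·10.9 = 0 → O_y = 4030 lb.
ΣM about O: M_O − (369.7·10.9)·6.25 + 35400 = 0 → M_O = -10210 lb·ft.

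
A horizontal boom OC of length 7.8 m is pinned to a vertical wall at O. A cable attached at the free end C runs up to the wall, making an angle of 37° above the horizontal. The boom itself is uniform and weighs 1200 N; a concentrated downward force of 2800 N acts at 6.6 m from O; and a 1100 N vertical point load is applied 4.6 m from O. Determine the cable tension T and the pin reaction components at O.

T = 6012 N, O_x = 4801 N, O_y = 1482 N

ΣM about O: T·sin37°·7.8 − 1200·3.9 − 2800·6.6 − 1100·4.6 = 0 → T = 28220/(7.8·0.601815) = 6011.73 ≈ 6012 N.
ΣF_x = 0: O_x − T·cos37° = 0 → O_x = 6011.73 × 0.798636 = 4801 N.
ΣF_y = 0: O_y + T·sin37° − 1200 − 2800 − 1100 = 0 → O_y = 5100 − 6011.73 × 0.601815 = 1482 N.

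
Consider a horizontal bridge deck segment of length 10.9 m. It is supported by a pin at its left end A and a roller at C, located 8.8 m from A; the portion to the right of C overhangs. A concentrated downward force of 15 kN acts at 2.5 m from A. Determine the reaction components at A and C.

A_x = 0, A_y = 10.74 kN, C_y = 4.261 kN

Taking moments about A: C_y·8.8 − 15·2.5 = 0 → C_y = 37.5/8.8 = 4.26136 ≈ 4.261 kN.
ΣF_y = 0: A_y + 4.26136 − 15 = 0 → A_y = 10.74 kN.
ΣF_x = 0: no horizontal applied forces, so A_x = 0.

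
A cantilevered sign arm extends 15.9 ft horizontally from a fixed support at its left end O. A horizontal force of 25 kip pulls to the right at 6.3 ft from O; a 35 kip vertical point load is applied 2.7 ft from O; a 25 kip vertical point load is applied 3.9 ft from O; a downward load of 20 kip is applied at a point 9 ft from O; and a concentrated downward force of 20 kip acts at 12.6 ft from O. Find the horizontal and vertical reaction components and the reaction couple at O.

ΣF_x = 0: O_x + 25 = 0 → O_x = -25.00 kip.
ΣF_y = 0: O_y − 35 − 25 − 20 − 20 = 0 → O_y = 100.0 kip.
ΣM about O: M_O − 35·2.7 − 25·3.9 − 20·9 − 20·12.6 = 0 → M_O = 624.0 kip·ft.

O_x = -25.00 kip, O_y = 100.0 kip, M_O = 624.0 kip·ft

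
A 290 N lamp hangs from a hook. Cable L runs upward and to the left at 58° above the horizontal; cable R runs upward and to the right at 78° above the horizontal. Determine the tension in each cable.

ΣF_x = 0: −T_L·cos58° + T_R·cos78° = 0 → T_R = 2.54877·T_L.
ΣF_y = 0: T_L·sin58° + T_R·sin78° = 290.
Substitute: T_L·(0.848048 + 2.54877·0.978148) = 290 → T_L = 86.7972 ≈ 86.80 N.
Then T_R = 2.54877 × 86.7972 = 221.2 N.

T_L = 86.80 N, T_R = 221.2 N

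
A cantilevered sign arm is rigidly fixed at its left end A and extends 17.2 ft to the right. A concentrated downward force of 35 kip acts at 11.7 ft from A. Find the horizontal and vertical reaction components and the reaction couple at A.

A_x = 0, A_y = 35.00 kip, M_A = 409.5 kip·ft

ΣF_x = 0: A_x = 0.
ΣF_y = 0: A_y − 35 = 0 → A_y = 35.00 kip.
ΣM about A: M_A − 35·11.7 = 0 → M_A = 409.5 kip·ft.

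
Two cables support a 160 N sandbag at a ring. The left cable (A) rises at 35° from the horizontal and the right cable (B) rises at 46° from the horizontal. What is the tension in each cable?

T_A = 112.5 N, T_B = 132.7 N

ΣF_x = 0: −T_A·cos35° + T_B·cos46° = 0 → T_B = 1.17922·T_A.
ΣF_y = 0: T_A·sin35° + T_B·sin46° = 160.
Substitute: T_A·(0.573576 + 1.17922·0.71934) = 160 → T_A = 112.531 ≈ 112.5 N.
Then T_B = 1.17922 × 112.531 = 132.7 N.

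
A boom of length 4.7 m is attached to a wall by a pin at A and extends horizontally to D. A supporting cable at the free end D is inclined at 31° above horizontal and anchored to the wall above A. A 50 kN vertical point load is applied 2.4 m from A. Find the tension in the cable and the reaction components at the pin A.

ΣM about A: T·sin31°·4.7 − 50·2.4 = 0 → T = 120/(4.7·0.515038) = 49.5729 ≈ 49.57 kN.
ΣF_x = 0: A_x − T·cos31° = 0 → A_x = 49.5729 × 0.857167 = 42.49 kN.
ΣF_y = 0: A_y + T·sin31° − 50 = 0 → A_y = 50 − 49.5729 × 0.515038 = 24.47 kN.

T = 49.57 kN, A_x = 42.49 kN, A_y = 24.47 kN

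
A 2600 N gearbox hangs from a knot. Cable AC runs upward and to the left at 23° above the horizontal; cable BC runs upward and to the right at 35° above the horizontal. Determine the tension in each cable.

T_AC = 2511 N, T_BC = 2822 N

ΣF_x = 0: −T_AC·cos23° + T_BC·cos35° = 0 → T_BC = 1.12373·T_AC.
ΣF_y = 0: T_AC·sin23° + T_BC·sin35° = 2600.
Substitute: T_AC·(0.390731 + 1.12373·0.573576) = 2600 → T_AC = 2511.41 ≈ 2511 N.
Then T_BC = 1.12373 × 2511.41 = 2822 N.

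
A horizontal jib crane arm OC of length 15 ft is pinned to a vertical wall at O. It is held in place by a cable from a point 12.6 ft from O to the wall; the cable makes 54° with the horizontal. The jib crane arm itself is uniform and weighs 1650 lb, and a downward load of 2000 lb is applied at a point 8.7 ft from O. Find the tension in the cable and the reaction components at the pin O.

T = 2921 lb, O_x = 1717 lb, O_y = 1287 lb

ΣM about O: T·sin54°·12.6 − 1650·7.5 − 2000·8.7 = 0 → T = 29775/(12.6·0.809017) = 2920.95 ≈ 2921 lb.
ΣF_x = 0: O_x − T·cos54° = 0 → O_x = 2920.95 × 0.587785 = 1717 lb.
ΣF_y = 0: O_y + T·sin54° − 1650 − 2000 = 0 → O_y = 3650 − 2920.95 × 0.809017 = 1287 lb.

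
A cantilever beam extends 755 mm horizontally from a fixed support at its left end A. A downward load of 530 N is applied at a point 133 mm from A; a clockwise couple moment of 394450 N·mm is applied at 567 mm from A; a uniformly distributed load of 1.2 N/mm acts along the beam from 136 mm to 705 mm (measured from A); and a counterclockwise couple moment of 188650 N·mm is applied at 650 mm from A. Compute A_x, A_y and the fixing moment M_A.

A_x = 0, A_y = 1213 N, M_A = 563400 N·mm

Resultant of the distributed load: 1.2 × 569 = 682.8 N at 420.5 mm from A.
ΣF_x = 0: A_x = 0.
ΣF_y = 0: A_y − 530 − 1.2·569 = 0 → A_y = 1213 N.
ΣM about A: M_A − 530·133 − 394450 − (1.2·569)·420.5 + 188650 = 0 → M_A = 563400 N·mm.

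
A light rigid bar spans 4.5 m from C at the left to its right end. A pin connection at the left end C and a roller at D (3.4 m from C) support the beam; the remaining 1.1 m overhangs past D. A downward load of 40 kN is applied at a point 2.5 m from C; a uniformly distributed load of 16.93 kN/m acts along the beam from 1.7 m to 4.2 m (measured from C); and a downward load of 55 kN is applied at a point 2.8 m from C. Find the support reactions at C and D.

Resultant of the distributed load: 16.93 × 2.5 = 42.325 kN at 2.95 m from C.
Moments about C: D_y·3.4 − 40·2.5 − (16.93·2.5)·2.95 − 55·2.8 = 0 → D_y = 378.85875/3.4 = 111.429 ≈ 111.4 kN.
ΣF_y = 0: C_y + 111.429 − 40 − 16.93·2.5 − 55 = 0 → C_y = 25.90 kN.
ΣF_x = 0: no horizontal applied forces, so C_x = 0.

C_x = 0, C_y = 25.90 kN, D_y = 111.4 kN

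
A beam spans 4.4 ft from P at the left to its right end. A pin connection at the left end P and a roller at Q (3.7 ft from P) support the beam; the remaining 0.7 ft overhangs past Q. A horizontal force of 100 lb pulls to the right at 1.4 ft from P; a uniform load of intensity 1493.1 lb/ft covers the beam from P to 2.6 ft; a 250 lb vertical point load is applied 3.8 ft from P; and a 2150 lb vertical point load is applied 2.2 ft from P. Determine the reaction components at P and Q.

P_x = -100.0 lb, P_y = 3383 lb, Q_y = 2899 lb

Resultant of the distributed load: 1493.1 × 2.6 = 3882.06 lb at 1.3 ft from P.
ΣM about P: Q_y·3.7 − (1493.1·2.6)·1.3 − 250·3.8 − 2150·2.2 = 0 → Q_y = 10726.678/3.7 = 2899.1 ≈ 2899 lb.
ΣF_y = 0: P_y + 2899.1 − 1493.1·2.6 − 250 − 2150 = 0 → P_y = 3383 lb.
ΣF_x = 0: P_x + 100 = 0 → P_x = -100.0 lb.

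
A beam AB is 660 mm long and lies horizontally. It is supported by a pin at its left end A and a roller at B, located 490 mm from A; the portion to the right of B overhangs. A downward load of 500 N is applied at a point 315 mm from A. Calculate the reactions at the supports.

A_x = 0, A_y = 178.6 N, B_y = 321.4 N

Moments about A: B_y·490 − 500·315 = 0 → B_y = 157500/490 = 321.429 ≈ 321.4 N.
ΣF_y = 0: A_y + 321.429 − 500 = 0 → A_y = 178.6 N.
ΣF_x = 0: no horizontal applied forces, so A_x = 0.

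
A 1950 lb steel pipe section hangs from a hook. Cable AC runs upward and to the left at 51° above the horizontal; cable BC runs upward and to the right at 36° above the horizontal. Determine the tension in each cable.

ΣF_x = 0: −T_AC·cos51° + T_BC·cos36° = 0 → T_BC = 0.777883·T_AC.
ΣF_y = 0: T_AC·sin51° + T_BC·sin36° = 1950.
Substitute: T_AC·(0.777146 + 0.777883·0.587785) = 1950 → T_AC = 1579.75 ≈ 1580 lb.
Then T_BC = 0.777883 × 1579.75 = 1229 lb.

T_AC = 1580 lb, T_BC = 1229 lb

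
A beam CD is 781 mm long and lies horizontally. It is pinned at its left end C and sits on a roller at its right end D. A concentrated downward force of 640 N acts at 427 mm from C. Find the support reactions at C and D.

C_x = 0, C_y = 290.1 N, D_y = 349.9 N

ΣM about C: D_y·781 − 640·427 = 0 → D_y = 273280/781 = 349.91 ≈ 349.9 N.
ΣF_y = 0: C_y + 349.91 − 640 = 0 → C_y = 290.1 N.
ΣF_x = 0: no horizontal applied forces, so C_x = 0.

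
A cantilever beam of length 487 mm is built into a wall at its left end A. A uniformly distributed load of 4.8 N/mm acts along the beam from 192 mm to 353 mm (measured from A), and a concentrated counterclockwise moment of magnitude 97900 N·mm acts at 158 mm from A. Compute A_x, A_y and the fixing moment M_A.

A_x = 0, A_y = 772.8 N, M_A = 112700 N·mm

Resultant of the distributed load: 4.8 × 161 = 772.8 N at 272.5 mm from A.
ΣF_x = 0: A_x = 0.
ΣF_y = 0: A_y − 4.8·161 = 0 → A_y = 772.8 N.
ΣM about A: M_A − (4.8·161)·272.5 + 97900 = 0 → M_A = 112700 N·mm.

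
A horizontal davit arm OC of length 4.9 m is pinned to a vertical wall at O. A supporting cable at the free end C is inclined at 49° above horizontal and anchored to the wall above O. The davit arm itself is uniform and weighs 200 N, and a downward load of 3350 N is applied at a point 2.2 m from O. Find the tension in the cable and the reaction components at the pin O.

T = 2125 N, O_x = 1394 N, O_y = 1946 N

ΣM about O: T·sin49°·4.9 − 200·2.45 − 3350·2.2 = 0 → T = 7860/(4.9·0.75471) = 2125.43 ≈ 2125 N.
ΣF_x = 0: O_x − T·cos49° = 0 → O_x = 2125.43 × 0.656059 = 1394 N.
ΣF_y = 0: O_y + T·sin49° − 200 − 3350 = 0 → O_y = 3550 − 2125.43 × 0.75471 = 1946 N.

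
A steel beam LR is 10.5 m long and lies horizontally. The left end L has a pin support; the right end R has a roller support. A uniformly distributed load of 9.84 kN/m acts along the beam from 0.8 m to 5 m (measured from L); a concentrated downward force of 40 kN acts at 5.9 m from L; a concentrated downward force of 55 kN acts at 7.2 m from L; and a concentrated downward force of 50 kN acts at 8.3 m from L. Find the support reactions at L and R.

L_x = 0, L_y = 75.20 kN, R_y = 111.1 kN

Resultant of the distributed load: 9.84 × 4.2 = 41.328 kN at 2.9 m from L.
Taking moments about L: R_y·10.5 − (9.84·4.2)·2.9 − 40·5.9 − 55·7.2 − 50·8.3 = 0 → R_y = 1166.8512/10.5 = 111.129 ≈ 111.1 kN.
ΣF_y = 0: L_y + 111.129 − 9.84·4.2 − 40 − 55 − 50 = 0 → L_y = 75.20 kN.
ΣF_x = 0: no horizontal applied forces, so L_x = 0.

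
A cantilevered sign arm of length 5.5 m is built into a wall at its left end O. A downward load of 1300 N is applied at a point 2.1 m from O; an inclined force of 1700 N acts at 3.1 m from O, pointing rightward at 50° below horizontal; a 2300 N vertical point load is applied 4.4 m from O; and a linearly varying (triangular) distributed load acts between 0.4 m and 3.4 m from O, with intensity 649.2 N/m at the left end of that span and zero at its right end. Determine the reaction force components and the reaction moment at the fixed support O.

Resultant of the triangular load: ½ × 649.2 × 3 = 973.8 N, acting at 1.4 m from O (one-third of the span from the peak).
ΣF_x = 0: O_x + 1700·cos50° = 0 → O_x = -1093 N.
ΣF_y = 0: O_y − 1300 − 1700·sin50° − 2300 − ½·649.2·3 = 0 → O_y = 5876 N.
ΣM about O: M_O − 1300·2.1 − 1700·sin50°·3.1 − 2300·4.4 − (½·649.2·3)·1.4 = 0 → M_O = 18250 N·m.

O_x = -1093 N, O_y = 5876 N, M_O = 18250 N·m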